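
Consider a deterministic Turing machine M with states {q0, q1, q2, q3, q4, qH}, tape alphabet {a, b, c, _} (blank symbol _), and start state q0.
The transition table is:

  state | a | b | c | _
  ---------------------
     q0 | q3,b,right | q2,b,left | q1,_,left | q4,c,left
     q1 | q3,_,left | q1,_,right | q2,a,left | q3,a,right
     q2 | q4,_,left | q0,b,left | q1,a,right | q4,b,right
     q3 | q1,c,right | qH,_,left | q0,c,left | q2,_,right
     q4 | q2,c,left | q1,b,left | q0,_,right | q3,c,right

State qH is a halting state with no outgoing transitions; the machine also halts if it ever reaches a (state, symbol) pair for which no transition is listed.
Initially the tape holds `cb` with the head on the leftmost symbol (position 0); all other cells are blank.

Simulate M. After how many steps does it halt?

state=q0 head=0 tape=_____[c]b   (q0,c)→(q1,_,left)
state=q1 head=-1 tape=____[_]_b   (q1,_)→(q3,a,right)
state=q3 head=0 tape=____a[_]b   (q3,_)→(q2,_,right)
state=q2 head=1 tape=____a_[b]   (q2,b)→(q0,b,left)
state=q0 head=0 tape=____a[_]b   (q0,_)→(q4,c,left)
state=q4 head=-1 tape=____[a]cb   (q4,a)→(q2,c,left)
state=q2 head=-2 tape=___[_]ccb   (q2,_)→(q4,b,right)
state=q4 head=-1 tape=___b[c]cb   (q4,c)→(q0,_,right)
state=q0 head=0 tape=___b_[c]b   (q0,c)→(q1,_,left)
state=q1 head=-1 tape=___b[_]_b   (q1,_)→(q3,a,right)
state=q3 head=0 tape=___ba[_]b   (q3,_)→(q2,_,right)
state=q2 head=1 tape=___ba_[b]   (q2,b)→(q0,b,left)
state=q0 head=0 tape=___ba[_]b   (q0,_)→(q4,c,left)
state=q4 head=-1 tape=___b[a]cb   (q4,a)→(q2,c,left)
state=q2 head=-2 tape=___[b]ccb   (q2,b)→(q0,b,left)
state=q0 head=-3 tape=__[_]bccb   (q0,_)→(q4,c,left)
state=q4 head=-4 tape=_[_]cbccb   (q4,_)→(q3,c,right)
state=q3 head=-3 tape=_c[c]bccb   (q3,c)→(q0,c,left)
state=q0 head=-4 tape=_[c]cbccb   (q0,c)→(q1,_,left)
state=q1 head=-5 tape=[_]_cbccb   (q1,_)→(q3,a,right)
state=q3 head=-4 tape=a[_]cbccb   (q3,_)→(q2,_,right)
state=q2 head=-3 tape=a_[c]bccb   (q2,c)→(q1,a,right)
state=q1 head=-2 tape=a_a[b]ccb   (q1,b)→(q1,_,right)
state=q1 head=-1 tape=a_a_[c]cb   (q1,c)→(q2,a,left)
state=q2 head=-2 tape=a_a[_]acb   (q2,_)→(q4,b,right)
state=q4 head=-1 tape=a_ab[a]cb   (q4,a)→(q2,c,left)
state=q2 head=-2 tape=a_a[b]ccb   (q2,b)→(q0,b,left)
state=q0 head=-3 tape=a_[a]bccb   (q0,a)→(q3,b,right)
state=q3 head=-2 tape=a_b[b]ccb   (q3,b)→(qH,_,left)
state=qH head=-3 tape=a_[b]_ccb
M halts after 29 transitions.

29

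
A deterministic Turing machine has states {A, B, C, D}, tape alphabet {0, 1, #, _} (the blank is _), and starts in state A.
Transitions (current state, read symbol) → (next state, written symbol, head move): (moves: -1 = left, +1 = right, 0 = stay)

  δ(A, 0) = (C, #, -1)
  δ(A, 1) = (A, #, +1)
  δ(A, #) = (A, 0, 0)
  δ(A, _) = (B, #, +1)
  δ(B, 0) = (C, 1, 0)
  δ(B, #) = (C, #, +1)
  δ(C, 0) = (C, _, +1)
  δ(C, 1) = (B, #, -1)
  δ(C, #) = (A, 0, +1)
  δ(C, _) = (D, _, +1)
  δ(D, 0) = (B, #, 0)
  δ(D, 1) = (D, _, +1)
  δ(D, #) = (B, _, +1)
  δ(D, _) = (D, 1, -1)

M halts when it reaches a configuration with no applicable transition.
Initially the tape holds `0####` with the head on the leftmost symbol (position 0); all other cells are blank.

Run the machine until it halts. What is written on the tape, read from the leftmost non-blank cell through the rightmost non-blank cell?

A | _[0]####__   read 0 → write #, move -1, go to C
C | [_]#####__   read _ → write _, move +1, go to D
D | _[#]####__   read # → write _, move +1, go to B
B | __[#]###__   read # → write #, move +1, go to C
C | __#[#]##__   read # → write 0, move +1, go to A
A | __#0[#]#__   read # → write 0, move 0, go to A
A | __#0[0]#__   read 0 → write #, move -1, go to C
C | __#[0]##__   read 0 → write _, move +1, go to C
C | __#_[#]#__   read # → write 0, move +1, go to A
A | __#_0[#]__   read # → write 0, move 0, go to A
A | __#_0[0]__   read 0 → write #, move -1, go to C
C | __#_[0]#__   read 0 → write _, move +1, go to C
C | __#__[#]__   read # → write 0, move +1, go to A
A | __#__0[_]_   read _ → write #, move +1, go to B
B | __#__0#[_]
The non-blank tape span at halt is #__0#.

#__0#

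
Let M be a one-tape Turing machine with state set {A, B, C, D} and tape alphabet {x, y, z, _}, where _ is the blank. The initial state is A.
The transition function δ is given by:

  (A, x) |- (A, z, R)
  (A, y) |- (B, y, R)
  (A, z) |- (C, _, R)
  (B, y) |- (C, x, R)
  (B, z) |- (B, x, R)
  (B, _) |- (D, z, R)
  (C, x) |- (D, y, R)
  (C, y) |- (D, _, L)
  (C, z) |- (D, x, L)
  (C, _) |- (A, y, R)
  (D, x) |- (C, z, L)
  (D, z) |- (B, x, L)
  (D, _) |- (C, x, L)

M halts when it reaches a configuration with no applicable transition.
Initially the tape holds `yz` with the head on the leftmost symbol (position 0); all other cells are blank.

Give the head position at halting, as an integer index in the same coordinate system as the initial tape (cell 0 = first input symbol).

0

A | __[y]z__   read y → write y, move R, go to B
B | __y[z]__   read z → write x, move R, go to B
B | __yx[_]_   read _ → write z, move R, go to D
D | __yxz[_]   read _ → write x, move L, go to C
C | __yx[z]x   read z → write x, move L, go to D
D | __y[x]xx   read x → write z, move L, go to C
C | __[y]zxx   read y → write _, move L, go to D
D | _[_]_zxx   read _ → write x, move L, go to C
C | [_]x_zxx   read _ → write y, move R, go to A
A | y[x]_zxx   read x → write z, move R, go to A
A | yz[_]zxx
At halt the head is at cell 0.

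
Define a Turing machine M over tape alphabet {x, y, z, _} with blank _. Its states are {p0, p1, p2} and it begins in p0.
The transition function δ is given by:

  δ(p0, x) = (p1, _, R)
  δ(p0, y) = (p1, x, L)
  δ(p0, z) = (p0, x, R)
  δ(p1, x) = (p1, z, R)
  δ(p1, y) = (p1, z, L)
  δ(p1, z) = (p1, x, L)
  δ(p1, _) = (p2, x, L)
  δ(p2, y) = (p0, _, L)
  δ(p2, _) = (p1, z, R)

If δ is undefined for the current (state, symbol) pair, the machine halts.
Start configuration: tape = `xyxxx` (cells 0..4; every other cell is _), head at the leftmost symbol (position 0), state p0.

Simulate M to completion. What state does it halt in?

p0 | ___[x]yxxx_   read x → write _, move R, go to p1
p1 | ____[y]xxx_   read y → write z, move L, go to p1
p1 | ___[_]zxxx_   read _ → write x, move L, go to p2
p2 | __[_]xzxxx_   read _ → write z, move R, go to p1
p1 | __z[x]zxxx_   read x → write z, move R, go to p1
p1 | __zz[z]xxx_   read z → write x, move L, go to p1
p1 | __z[z]xxxx_   read z → write x, move L, go to p1
p1 | __[z]xxxxx_   read z → write x, move L, go to p1
p1 | _[_]xxxxxx_   read _ → write x, move L, go to p2
p2 | [_]xxxxxxx_   read _ → write z, move R, go to p1
p1 | z[x]xxxxxx_   read x → write z, move R, go to p1
p1 | zz[x]xxxxx_   read x → write z, move R, go to p1
p1 | zzz[x]xxxx_   read x → write z, move R, go to p1
p1 | zzzz[x]xxx_   read x → write z, move R, go to p1
p1 | zzzzz[x]xx_   read x → write z, move R, go to p1
p1 | zzzzzz[x]x_   read x → write z, move R, go to p1
p1 | zzzzzzz[x]_   read x → write z, move R, go to p1
p1 | zzzzzzzz[_]   read _ → write x, move L, go to p2
p2 | zzzzzzz[z]x
No transition is defined for (p2, z); M halts in state p2.

p2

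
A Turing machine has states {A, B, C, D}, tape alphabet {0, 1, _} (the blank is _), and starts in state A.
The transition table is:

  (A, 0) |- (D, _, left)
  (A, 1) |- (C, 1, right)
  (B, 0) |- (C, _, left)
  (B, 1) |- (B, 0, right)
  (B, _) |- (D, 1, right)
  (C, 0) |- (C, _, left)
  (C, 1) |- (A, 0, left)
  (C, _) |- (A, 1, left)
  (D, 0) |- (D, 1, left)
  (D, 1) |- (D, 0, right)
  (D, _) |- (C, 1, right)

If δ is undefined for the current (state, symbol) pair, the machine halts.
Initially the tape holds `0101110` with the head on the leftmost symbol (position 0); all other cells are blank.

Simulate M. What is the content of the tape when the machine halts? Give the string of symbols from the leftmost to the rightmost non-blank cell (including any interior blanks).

A | __[0]101110   read 0 → write _, move left, go to D
D | _[_]_101110   read _ → write 1, move right, go to C
C | _1[_]101110   read _ → write 1, move left, go to A
A | _[1]1101110   read 1 → write 1, move right, go to C
C | _1[1]101110   read 1 → write 0, move left, go to A
A | _[1]0101110   read 1 → write 1, move right, go to C
C | _1[0]101110   read 0 → write _, move left, go to C
C | _[1]_101110   read 1 → write 0, move left, go to A
A | [_]0_101110
The non-blank tape span at halt is 0_101110.

0_101110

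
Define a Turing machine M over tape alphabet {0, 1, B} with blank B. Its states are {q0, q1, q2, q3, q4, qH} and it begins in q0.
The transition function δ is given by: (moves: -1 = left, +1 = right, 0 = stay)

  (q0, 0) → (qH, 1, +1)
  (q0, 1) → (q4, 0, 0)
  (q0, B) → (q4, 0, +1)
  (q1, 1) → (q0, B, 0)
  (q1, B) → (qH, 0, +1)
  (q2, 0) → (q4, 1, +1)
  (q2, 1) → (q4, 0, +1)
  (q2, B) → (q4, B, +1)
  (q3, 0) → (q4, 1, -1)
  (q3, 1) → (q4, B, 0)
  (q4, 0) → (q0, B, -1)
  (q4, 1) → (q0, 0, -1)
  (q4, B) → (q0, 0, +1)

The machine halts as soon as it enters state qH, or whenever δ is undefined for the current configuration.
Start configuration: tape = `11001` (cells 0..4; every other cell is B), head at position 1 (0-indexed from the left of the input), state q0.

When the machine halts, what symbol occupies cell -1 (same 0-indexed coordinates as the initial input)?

state=q0 head=1 tape=B1[1]001   (q0,1)→(q4,0,0)
state=q4 head=1 tape=B1[0]001   (q4,0)→(q0,B,-1)
state=q0 head=0 tape=B[1]B001   (q0,1)→(q4,0,0)
state=q4 head=0 tape=B[0]B001   (q4,0)→(q0,B,-1)
state=q0 head=-1 tape=[B]BB001   (q0,B)→(q4,0,+1)
state=q4 head=0 tape=0[B]B001   (q4,B)→(q0,0,+1)
state=q0 head=1 tape=00[B]001   (q0,B)→(q4,0,+1)
state=q4 head=2 tape=000[0]01   (q4,0)→(q0,B,-1)
state=q0 head=1 tape=00[0]B01   (q0,0)→(qH,1,+1)
state=qH head=2 tape=001[B]01
Cell -1 holds 0 when M halts.

0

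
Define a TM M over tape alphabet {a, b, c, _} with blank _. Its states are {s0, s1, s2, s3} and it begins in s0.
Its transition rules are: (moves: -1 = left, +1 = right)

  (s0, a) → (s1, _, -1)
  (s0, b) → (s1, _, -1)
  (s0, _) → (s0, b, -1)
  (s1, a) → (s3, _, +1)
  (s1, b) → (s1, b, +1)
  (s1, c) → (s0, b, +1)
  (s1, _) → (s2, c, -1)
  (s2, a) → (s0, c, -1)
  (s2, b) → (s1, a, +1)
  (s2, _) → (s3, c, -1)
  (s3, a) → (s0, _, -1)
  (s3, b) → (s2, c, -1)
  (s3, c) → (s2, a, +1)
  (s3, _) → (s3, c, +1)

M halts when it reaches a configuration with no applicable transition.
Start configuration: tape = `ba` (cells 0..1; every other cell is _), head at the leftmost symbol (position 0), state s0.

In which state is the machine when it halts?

s2

state=s0 head=0 tape=___[b]a   (s0,b)→(s1,_,-1)
state=s1 head=-1 tape=__[_]_a   (s1,_)→(s2,c,-1)
state=s2 head=-2 tape=_[_]c_a   (s2,_)→(s3,c,-1)
state=s3 head=-3 tape=[_]cc_a   (s3,_)→(s3,c,+1)
state=s3 head=-2 tape=c[c]c_a   (s3,c)→(s2,a,+1)
state=s2 head=-1 tape=ca[c]_a
No transition is defined for (s2, c); M halts in state s2.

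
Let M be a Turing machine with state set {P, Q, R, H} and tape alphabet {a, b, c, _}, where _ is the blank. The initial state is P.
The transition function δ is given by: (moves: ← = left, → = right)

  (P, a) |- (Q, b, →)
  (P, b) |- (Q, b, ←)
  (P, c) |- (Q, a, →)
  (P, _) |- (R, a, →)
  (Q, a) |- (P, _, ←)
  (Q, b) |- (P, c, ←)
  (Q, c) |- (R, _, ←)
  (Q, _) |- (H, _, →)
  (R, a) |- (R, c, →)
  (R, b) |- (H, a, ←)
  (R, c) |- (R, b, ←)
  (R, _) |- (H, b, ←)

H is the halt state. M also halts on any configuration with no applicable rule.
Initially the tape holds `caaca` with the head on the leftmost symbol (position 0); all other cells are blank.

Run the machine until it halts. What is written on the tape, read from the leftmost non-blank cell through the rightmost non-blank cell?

b_aca

state=P head=0 tape=[c]aaca   (P,c)→(Q,a,→)
state=Q head=1 tape=a[a]aca   (Q,a)→(P,_,←)
state=P head=0 tape=[a]_aca   (P,a)→(Q,b,→)
state=Q head=1 tape=b[_]aca   (Q,_)→(H,_,→)
state=H head=2 tape=b_[a]ca
The non-blank tape span at halt is b_aca.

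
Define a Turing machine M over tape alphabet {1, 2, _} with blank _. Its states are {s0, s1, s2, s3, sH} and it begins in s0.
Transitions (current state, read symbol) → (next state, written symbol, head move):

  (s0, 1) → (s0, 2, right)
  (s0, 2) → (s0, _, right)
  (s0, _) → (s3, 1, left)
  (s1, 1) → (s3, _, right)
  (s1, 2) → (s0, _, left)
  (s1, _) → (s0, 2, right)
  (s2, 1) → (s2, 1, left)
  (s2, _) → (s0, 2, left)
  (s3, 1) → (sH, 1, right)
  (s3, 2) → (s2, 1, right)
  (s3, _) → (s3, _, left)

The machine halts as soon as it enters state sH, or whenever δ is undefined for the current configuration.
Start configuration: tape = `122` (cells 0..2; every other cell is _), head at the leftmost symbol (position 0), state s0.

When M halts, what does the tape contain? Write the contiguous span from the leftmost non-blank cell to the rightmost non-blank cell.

2_211

s0 | [1]22__   read 1 → write 2, move right, go to s0
s0 | 2[2]2__   read 2 → write _, move right, go to s0
s0 | 2_[2]__   read 2 → write _, move right, go to s0
s0 | 2__[_]_   read _ → write 1, move left, go to s3
s3 | 2_[_]1_   read _ → write _, move left, go to s3
s3 | 2[_]_1_   read _ → write _, move left, go to s3
s3 | [2]__1_   read 2 → write 1, move right, go to s2
s2 | 1[_]_1_   read _ → write 2, move left, go to s0
s0 | [1]2_1_   read 1 → write 2, move right, go to s0
s0 | 2[2]_1_   read 2 → write _, move right, go to s0
s0 | 2_[_]1_   read _ → write 1, move left, go to s3
s3 | 2[_]11_   read _ → write _, move left, go to s3
s3 | [2]_11_   read 2 → write 1, move right, go to s2
s2 | 1[_]11_   read _ → write 2, move left, go to s0
s0 | [1]211_   read 1 → write 2, move right, go to s0
s0 | 2[2]11_   read 2 → write _, move right, go to s0
s0 | 2_[1]1_   read 1 → write 2, move right, go to s0
s0 | 2_2[1]_   read 1 → write 2, move right, go to s0
s0 | 2_22[_]   read _ → write 1, move left, go to s3
s3 | 2_2[2]1   read 2 → write 1, move right, go to s2
s2 | 2_21[1]   read 1 → write 1, move left, go to s2
s2 | 2_2[1]1   read 1 → write 1, move left, go to s2
s2 | 2_[2]11
The non-blank tape span at halt is 2_211.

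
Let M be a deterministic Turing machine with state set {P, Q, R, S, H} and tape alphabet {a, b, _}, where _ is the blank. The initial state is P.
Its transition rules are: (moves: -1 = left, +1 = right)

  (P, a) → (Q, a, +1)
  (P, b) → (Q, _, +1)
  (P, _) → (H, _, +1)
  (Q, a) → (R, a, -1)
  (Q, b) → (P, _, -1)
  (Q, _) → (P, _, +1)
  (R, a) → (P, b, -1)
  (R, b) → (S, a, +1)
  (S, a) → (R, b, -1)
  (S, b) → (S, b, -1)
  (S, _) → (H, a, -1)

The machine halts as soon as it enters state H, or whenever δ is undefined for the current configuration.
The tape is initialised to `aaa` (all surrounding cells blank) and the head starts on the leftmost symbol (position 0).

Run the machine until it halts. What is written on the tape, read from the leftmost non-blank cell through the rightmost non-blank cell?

baa

state=P head=0 tape=_[a]aa   (P,a)→(Q,a,+1)
state=Q head=1 tape=_a[a]a   (Q,a)→(R,a,-1)
state=R head=0 tape=_[a]aa   (R,a)→(P,b,-1)
state=P head=-1 tape=[_]baa   (P,_)→(H,_,+1)
state=H head=0 tape=_[b]aa
The non-blank tape span at halt is baa.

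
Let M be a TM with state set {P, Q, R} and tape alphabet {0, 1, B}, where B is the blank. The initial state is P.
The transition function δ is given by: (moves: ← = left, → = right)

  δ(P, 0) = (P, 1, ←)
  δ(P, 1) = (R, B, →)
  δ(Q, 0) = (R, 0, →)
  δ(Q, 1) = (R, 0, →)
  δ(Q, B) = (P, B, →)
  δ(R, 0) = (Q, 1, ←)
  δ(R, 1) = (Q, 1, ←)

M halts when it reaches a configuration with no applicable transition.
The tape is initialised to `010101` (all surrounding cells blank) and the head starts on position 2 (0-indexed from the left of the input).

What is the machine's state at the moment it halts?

state=P head=2 tape=01[0]101B   (P,0)→(P,1,←)
state=P head=1 tape=0[1]1101B   (P,1)→(R,B,→)
state=R head=2 tape=0B[1]101B   (R,1)→(Q,1,←)
state=Q head=1 tape=0[B]1101B   (Q,B)→(P,B,→)
state=P head=2 tape=0B[1]101B   (P,1)→(R,B,→)
state=R head=3 tape=0BB[1]01B   (R,1)→(Q,1,←)
state=Q head=2 tape=0B[B]101B   (Q,B)→(P,B,→)
state=P head=3 tape=0BB[1]01B   (P,1)→(R,B,→)
state=R head=4 tape=0BBB[0]1B   (R,0)→(Q,1,←)
state=Q head=3 tape=0BB[B]11B   (Q,B)→(P,B,→)
state=P head=4 tape=0BBB[1]1B   (P,1)→(R,B,→)
state=R head=5 tape=0BBBB[1]B   (R,1)→(Q,1,←)
state=Q head=4 tape=0BBB[B]1B   (Q,B)→(P,B,→)
state=P head=5 tape=0BBBB[1]B   (P,1)→(R,B,→)
state=R head=6 tape=0BBBBB[B]
No transition is defined for (R, B); M halts in state R.

R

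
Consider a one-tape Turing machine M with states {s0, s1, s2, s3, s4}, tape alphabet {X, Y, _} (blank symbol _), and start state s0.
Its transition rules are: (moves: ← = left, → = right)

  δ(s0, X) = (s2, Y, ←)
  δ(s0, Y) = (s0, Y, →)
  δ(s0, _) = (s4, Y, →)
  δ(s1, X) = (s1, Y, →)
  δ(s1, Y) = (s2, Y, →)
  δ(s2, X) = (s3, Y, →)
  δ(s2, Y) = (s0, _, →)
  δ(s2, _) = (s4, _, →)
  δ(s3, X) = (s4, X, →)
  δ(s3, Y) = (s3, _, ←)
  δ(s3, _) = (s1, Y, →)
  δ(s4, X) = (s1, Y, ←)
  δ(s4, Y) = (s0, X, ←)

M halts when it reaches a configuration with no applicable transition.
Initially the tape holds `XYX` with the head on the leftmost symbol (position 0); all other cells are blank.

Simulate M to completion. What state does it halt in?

s4

s0 | _[X]YX__   read X → write Y, move ←, go to s2
s2 | [_]YYX__   read _ → write _, move →, go to s4
s4 | _[Y]YX__   read Y → write X, move ←, go to s0
s0 | [_]XYX__   read _ → write Y, move →, go to s4
s4 | Y[X]YX__   read X → write Y, move ←, go to s1
s1 | [Y]YYX__   read Y → write Y, move →, go to s2
s2 | Y[Y]YX__   read Y → write _, move →, go to s0
s0 | Y_[Y]X__   read Y → write Y, move →, go to s0
s0 | Y_Y[X]__   read X → write Y, move ←, go to s2
s2 | Y_[Y]Y__   read Y → write _, move →, go to s0
s0 | Y__[Y]__   read Y → write Y, move →, go to s0
s0 | Y__Y[_]_   read _ → write Y, move →, go to s4
s4 | Y__YY[_]
No transition is defined for (s4, _); M halts in state s4.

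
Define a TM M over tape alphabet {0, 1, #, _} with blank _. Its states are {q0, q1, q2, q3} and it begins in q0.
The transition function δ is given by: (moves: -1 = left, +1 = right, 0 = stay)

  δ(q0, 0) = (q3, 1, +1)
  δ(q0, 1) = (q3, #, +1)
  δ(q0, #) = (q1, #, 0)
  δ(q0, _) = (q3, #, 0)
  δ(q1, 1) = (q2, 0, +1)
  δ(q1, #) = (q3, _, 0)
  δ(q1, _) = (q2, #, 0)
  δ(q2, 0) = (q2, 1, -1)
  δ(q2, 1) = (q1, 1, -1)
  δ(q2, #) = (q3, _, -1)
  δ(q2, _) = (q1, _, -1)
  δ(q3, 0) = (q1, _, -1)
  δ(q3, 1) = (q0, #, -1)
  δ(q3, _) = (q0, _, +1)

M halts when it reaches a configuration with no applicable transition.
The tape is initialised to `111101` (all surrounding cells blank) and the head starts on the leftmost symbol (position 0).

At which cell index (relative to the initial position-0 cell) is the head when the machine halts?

q0 | [1]11101   read 1 → write #, move +1, go to q3
q3 | #[1]1101   read 1 → write #, move -1, go to q0
q0 | [#]#1101   read # → write #, move 0, go to q1
q1 | [#]#1101   read # → write _, move 0, go to q3
q3 | [_]#1101   read _ → write _, move +1, go to q0
q0 | _[#]1101   read # → write #, move 0, go to q1
q1 | _[#]1101   read # → write _, move 0, go to q3
q3 | _[_]1101   read _ → write _, move +1, go to q0
q0 | __[1]101   read 1 → write #, move +1, go to q3
q3 | __#[1]01   read 1 → write #, move -1, go to q0
q0 | __[#]#01   read # → write #, move 0, go to q1
q1 | __[#]#01   read # → write _, move 0, go to q3
q3 | __[_]#01   read _ → write _, move +1, go to q0
q0 | ___[#]01   read # → write #, move 0, go to q1
q1 | ___[#]01   read # → write _, move 0, go to q3
q3 | ___[_]01   read _ → write _, move +1, go to q0
q0 | ____[0]1   read 0 → write 1, move +1, go to q3
q3 | ____1[1]   read 1 → write #, move -1, go to q0
q0 | ____[1]#   read 1 → write #, move +1, go to q3
q3 | ____#[#]
At halt the head is at cell 5.

5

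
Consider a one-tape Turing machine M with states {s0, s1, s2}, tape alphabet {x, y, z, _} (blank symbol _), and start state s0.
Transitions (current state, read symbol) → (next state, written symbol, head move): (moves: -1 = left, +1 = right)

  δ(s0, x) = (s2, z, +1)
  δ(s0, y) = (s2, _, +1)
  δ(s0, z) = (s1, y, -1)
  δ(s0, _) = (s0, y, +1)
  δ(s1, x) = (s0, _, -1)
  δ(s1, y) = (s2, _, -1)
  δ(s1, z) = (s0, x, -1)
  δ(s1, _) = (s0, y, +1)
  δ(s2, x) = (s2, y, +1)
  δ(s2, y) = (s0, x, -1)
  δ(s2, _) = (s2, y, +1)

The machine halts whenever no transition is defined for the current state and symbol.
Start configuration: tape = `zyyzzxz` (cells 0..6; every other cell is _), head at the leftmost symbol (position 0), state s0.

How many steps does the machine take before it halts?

17

s0 | __[z]yyzzxz   read z → write y, move -1, go to s1
s1 | _[_]yyyzzxz   read _ → write y, move +1, go to s0
s0 | _y[y]yyzzxz   read y → write _, move +1, go to s2
s2 | _y_[y]yzzxz   read y → write x, move -1, go to s0
s0 | _y[_]xyzzxz   read _ → write y, move +1, go to s0
s0 | _yy[x]yzzxz   read x → write z, move +1, go to s2
s2 | _yyz[y]zzxz   read y → write x, move -1, go to s0
s0 | _yy[z]xzzxz   read z → write y, move -1, go to s1
s1 | _y[y]yxzzxz   read y → write _, move -1, go to s2
s2 | _[y]_yxzzxz   read y → write x, move -1, go to s0
s0 | [_]x_yxzzxz   read _ → write y, move +1, go to s0
s0 | y[x]_yxzzxz   read x → write z, move +1, go to s2
s2 | yz[_]yxzzxz   read _ → write y, move +1, go to s2
s2 | yzy[y]xzzxz   read y → write x, move -1, go to s0
s0 | yz[y]xxzzxz   read y → write _, move +1, go to s2
s2 | yz_[x]xzzxz   read x → write y, move +1, go to s2
s2 | yz_y[x]zzxz   read x → write y, move +1, go to s2
s2 | yz_yy[z]zxz
M halts after 17 transitions.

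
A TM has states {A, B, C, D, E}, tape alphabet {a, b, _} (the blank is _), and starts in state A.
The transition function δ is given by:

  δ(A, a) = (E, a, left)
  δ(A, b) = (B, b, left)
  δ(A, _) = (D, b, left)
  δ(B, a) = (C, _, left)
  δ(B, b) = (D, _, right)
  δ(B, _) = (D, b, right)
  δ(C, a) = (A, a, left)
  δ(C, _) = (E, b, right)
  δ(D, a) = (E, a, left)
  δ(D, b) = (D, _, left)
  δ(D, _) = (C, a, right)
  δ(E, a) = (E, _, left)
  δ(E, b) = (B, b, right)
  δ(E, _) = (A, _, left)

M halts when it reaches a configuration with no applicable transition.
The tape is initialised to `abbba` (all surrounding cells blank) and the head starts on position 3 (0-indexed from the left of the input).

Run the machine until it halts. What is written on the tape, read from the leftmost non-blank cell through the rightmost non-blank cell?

A | abb[b]a___   read b → write b, move left, go to B
B | ab[b]ba___   read b → write _, move right, go to D
D | ab_[b]a___   read b → write _, move left, go to D
D | ab[_]_a___   read _ → write a, move right, go to C
C | aba[_]a___   read _ → write b, move right, go to E
E | abab[a]___   read a → write _, move left, go to E
E | aba[b]____   read b → write b, move right, go to B
B | abab[_]___   read _ → write b, move right, go to D
D | ababb[_]__   read _ → write a, move right, go to C
C | ababba[_]_   read _ → write b, move right, go to E
E | ababbab[_]   read _ → write _, move left, go to A
A | ababba[b]_   read b → write b, move left, go to B
B | ababb[a]b_   read a → write _, move left, go to C
C | abab[b]_b_
The non-blank tape span at halt is ababb_b.

ababb_b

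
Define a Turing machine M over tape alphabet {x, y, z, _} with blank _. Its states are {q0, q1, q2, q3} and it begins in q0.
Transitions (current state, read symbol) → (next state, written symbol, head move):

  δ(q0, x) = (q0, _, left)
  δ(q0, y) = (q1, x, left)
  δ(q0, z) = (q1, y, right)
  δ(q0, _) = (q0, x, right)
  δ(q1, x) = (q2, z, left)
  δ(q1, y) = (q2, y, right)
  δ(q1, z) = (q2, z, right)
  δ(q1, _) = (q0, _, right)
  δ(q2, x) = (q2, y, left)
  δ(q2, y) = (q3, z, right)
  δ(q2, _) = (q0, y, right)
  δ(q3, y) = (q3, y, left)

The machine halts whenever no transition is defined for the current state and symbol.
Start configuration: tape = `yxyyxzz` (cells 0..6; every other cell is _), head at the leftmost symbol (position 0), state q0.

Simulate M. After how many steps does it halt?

23

q0 | ___[y]xyyxzz   read y → write x, move left, go to q1
q1 | __[_]xxyyxzz   read _ → write _, move right, go to q0
q0 | ___[x]xyyxzz   read x → write _, move left, go to q0
q0 | __[_]_xyyxzz   read _ → write x, move right, go to q0
q0 | __x[_]xyyxzz   read _ → write x, move right, go to q0
q0 | __xx[x]yyxzz   read x → write _, move left, go to q0
q0 | __x[x]_yyxzz   read x → write _, move left, go to q0
q0 | __[x]__yyxzz   read x → write _, move left, go to q0
q0 | _[_]___yyxzz   read _ → write x, move right, go to q0
q0 | _x[_]__yyxzz   read _ → write x, move right, go to q0
q0 | _xx[_]_yyxzz   read _ → write x, move right, go to q0
q0 | _xxx[_]yyxzz   read _ → write x, move right, go to q0
q0 | _xxxx[y]yxzz   read y → write x, move left, go to q1
q1 | _xxx[x]xyxzz   read x → write z, move left, go to q2
q2 | _xx[x]zxyxzz   read x → write y, move left, go to q2
q2 | _x[x]yzxyxzz   read x → write y, move left, go to q2
q2 | _[x]yyzxyxzz   read x → write y, move left, go to q2
q2 | [_]yyyzxyxzz   read _ → write y, move right, go to q0
q0 | y[y]yyzxyxzz   read y → write x, move left, go to q1
q1 | [y]xyyzxyxzz   read y → write y, move right, go to q2
q2 | y[x]yyzxyxzz   read x → write y, move left, go to q2
q2 | [y]yyyzxyxzz   read y → write z, move right, go to q3
q3 | z[y]yyzxyxzz   read y → write y, move left, go to q3
q3 | [z]yyyzxyxzz
M halts after 23 transitions.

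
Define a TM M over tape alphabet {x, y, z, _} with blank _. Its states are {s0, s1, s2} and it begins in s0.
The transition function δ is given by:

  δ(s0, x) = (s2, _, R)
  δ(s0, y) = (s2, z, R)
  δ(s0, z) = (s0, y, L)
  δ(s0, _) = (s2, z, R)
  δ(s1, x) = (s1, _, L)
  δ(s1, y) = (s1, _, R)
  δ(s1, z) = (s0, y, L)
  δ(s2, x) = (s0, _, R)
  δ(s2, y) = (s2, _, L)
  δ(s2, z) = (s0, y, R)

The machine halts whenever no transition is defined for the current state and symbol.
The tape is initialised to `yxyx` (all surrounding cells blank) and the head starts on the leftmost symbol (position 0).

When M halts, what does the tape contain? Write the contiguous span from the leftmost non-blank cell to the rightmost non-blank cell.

z_z_z

s0 | [y]xyx__   read y → write z, move R, go to s2
s2 | z[x]yx__   read x → write _, move R, go to s0
s0 | z_[y]x__   read y → write z, move R, go to s2
s2 | z_z[x]__   read x → write _, move R, go to s0
s0 | z_z_[_]_   read _ → write z, move R, go to s2
s2 | z_z_z[_]
The non-blank tape span at halt is z_z_z.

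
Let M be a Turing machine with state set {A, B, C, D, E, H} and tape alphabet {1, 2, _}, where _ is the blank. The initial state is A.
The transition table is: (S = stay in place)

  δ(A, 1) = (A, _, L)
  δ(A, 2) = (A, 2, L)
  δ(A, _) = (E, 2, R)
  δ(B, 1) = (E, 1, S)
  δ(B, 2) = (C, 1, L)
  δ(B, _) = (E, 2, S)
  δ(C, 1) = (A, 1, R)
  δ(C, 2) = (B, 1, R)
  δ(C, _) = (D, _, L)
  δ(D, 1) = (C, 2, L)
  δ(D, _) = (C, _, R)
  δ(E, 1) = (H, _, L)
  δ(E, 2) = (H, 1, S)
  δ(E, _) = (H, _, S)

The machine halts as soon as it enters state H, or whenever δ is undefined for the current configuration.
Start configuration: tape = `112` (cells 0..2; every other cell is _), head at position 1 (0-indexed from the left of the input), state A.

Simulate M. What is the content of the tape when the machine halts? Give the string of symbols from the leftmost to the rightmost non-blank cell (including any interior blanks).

A | _1[1]2   read 1 → write _, move L, go to A
A | _[1]_2   read 1 → write _, move L, go to A
A | [_]__2   read _ → write 2, move R, go to E
E | 2[_]_2   read _ → write _, move S, go to H
H | 2[_]_2
The non-blank tape span at halt is 2__2.

2__2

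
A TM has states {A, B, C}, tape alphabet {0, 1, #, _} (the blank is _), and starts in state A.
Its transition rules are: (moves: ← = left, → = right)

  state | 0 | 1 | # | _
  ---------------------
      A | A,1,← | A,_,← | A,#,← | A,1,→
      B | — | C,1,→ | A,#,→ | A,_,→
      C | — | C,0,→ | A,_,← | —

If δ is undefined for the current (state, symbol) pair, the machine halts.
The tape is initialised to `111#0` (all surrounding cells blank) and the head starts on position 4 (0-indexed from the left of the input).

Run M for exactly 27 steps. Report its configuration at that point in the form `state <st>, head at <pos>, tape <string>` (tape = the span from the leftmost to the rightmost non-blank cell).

state A, head at -1, tape 11____#1

A | ___111#[0]   read 0 → write 1, move ←, go to A
A | ___111[#]1   read # → write #, move ←, go to A
A | ___11[1]#1   read 1 → write _, move ←, go to A
A | ___1[1]_#1   read 1 → write _, move ←, go to A
A | ___[1]__#1   read 1 → write _, move ←, go to A
A | __[_]___#1   read _ → write 1, move →, go to A
A | __1[_]__#1   read _ → write 1, move →, go to A
A | __11[_]_#1   read _ → write 1, move →, go to A
A | __111[_]#1   read _ → write 1, move →, go to A
A | __1111[#]1   read # → write #, move ←, go to A
A | __111[1]#1   read 1 → write _, move ←, go to A
A | __11[1]_#1   read 1 → write _, move ←, go to A
A | __1[1]__#1   read 1 → write _, move ←, go to A
A | __[1]___#1   read 1 → write _, move ←, go to A
A | _[_]____#1   read _ → write 1, move →, go to A
A | _1[_]___#1   read _ → write 1, move →, go to A
A | _11[_]__#1   read _ → write 1, move →, go to A
A | _111[_]_#1   read _ → write 1, move →, go to A
A | _1111[_]#1   read _ → write 1, move →, go to A
A | _11111[#]1   read # → write #, move ←, go to A
A | _1111[1]#1   read 1 → write _, move ←, go to A
A | _111[1]_#1   read 1 → write _, move ←, go to A
A | _11[1]__#1   read 1 → write _, move ←, go to A
A | _1[1]___#1   read 1 → write _, move ←, go to A
A | _[1]____#1   read 1 → write _, move ←, go to A
A | [_]_____#1   read _ → write 1, move →, go to A
A | 1[_]____#1   read _ → write 1, move →, go to A
A | 11[_]___#1
After 27 steps: state A, head at -1, tape 11____#1.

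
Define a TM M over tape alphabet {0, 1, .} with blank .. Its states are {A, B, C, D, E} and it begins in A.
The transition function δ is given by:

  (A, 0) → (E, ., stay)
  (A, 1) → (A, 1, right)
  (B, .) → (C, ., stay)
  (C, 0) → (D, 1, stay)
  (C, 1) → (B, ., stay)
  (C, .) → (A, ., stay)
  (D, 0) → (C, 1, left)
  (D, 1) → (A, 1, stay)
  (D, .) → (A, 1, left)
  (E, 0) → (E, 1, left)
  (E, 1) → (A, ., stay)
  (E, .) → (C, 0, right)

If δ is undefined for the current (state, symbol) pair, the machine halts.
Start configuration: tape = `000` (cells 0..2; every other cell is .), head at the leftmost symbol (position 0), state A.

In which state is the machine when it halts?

A

A | [0]00.   read 0 → write ., move stay, go to E
E | [.]00.   read . → write 0, move right, go to C
C | 0[0]0.   read 0 → write 1, move stay, go to D
D | 0[1]0.   read 1 → write 1, move stay, go to A
A | 0[1]0.   read 1 → write 1, move right, go to A
A | 01[0].   read 0 → write ., move stay, go to E
E | 01[.].   read . → write 0, move right, go to C
C | 010[.]   read . → write ., move stay, go to A
A | 010[.]
No transition is defined for (A, .); M halts in state A.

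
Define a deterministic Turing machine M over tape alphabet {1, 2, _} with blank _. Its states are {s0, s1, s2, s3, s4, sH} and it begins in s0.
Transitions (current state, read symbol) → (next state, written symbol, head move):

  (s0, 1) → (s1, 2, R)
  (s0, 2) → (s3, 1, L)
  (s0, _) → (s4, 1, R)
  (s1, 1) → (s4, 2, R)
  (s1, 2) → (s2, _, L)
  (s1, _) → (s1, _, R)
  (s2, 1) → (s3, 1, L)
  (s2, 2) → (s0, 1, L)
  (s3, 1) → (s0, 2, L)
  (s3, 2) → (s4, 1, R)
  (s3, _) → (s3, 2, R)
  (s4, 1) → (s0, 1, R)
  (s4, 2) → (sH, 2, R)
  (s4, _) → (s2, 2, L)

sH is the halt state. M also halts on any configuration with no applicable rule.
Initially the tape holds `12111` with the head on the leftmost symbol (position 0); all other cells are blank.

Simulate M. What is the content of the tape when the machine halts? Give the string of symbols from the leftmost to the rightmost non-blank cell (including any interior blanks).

s0 | __[1]2111_   read 1 → write 2, move R, go to s1
s1 | __2[2]111_   read 2 → write _, move L, go to s2
s2 | __[2]_111_   read 2 → write 1, move L, go to s0
s0 | _[_]1_111_   read _ → write 1, move R, go to s4
s4 | _1[1]_111_   read 1 → write 1, move R, go to s0
s0 | _11[_]111_   read _ → write 1, move R, go to s4
s4 | _111[1]11_   read 1 → write 1, move R, go to s0
s0 | _1111[1]1_   read 1 → write 2, move R, go to s1
s1 | _11112[1]_   read 1 → write 2, move R, go to s4
s4 | _111122[_]   read _ → write 2, move L, go to s2
s2 | _11112[2]2   read 2 → write 1, move L, go to s0
s0 | _1111[2]12   read 2 → write 1, move L, go to s3
s3 | _111[1]112   read 1 → write 2, move L, go to s0
s0 | _11[1]2112   read 1 → write 2, move R, go to s1
s1 | _112[2]112   read 2 → write _, move L, go to s2
s2 | _11[2]_112   read 2 → write 1, move L, go to s0
s0 | _1[1]1_112   read 1 → write 2, move R, go to s1
s1 | _12[1]_112   read 1 → write 2, move R, go to s4
s4 | _122[_]112   read _ → write 2, move L, go to s2
s2 | _12[2]2112   read 2 → write 1, move L, go to s0
s0 | _1[2]12112   read 2 → write 1, move L, go to s3
s3 | _[1]112112   read 1 → write 2, move L, go to s0
s0 | [_]2112112   read _ → write 1, move R, go to s4
s4 | 1[2]112112   read 2 → write 2, move R, go to sH
sH | 12[1]12112
The non-blank tape span at halt is 12112112.

12112112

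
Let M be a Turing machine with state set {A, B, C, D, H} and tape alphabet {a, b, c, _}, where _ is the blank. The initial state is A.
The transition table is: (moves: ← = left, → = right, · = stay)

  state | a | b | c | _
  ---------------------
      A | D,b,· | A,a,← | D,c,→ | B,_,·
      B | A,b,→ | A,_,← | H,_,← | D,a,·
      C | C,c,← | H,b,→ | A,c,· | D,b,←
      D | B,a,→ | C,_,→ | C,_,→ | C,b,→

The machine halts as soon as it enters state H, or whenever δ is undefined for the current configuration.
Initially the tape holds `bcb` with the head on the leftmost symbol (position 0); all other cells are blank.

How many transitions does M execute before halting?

10

A | _[b]cb__   read b → write a, move ←, go to A
A | [_]acb__   read _ → write _, move ·, go to B
B | [_]acb__   read _ → write a, move ·, go to D
D | [a]acb__   read a → write a, move →, go to B
B | a[a]cb__   read a → write b, move →, go to A
A | ab[c]b__   read c → write c, move →, go to D
D | abc[b]__   read b → write _, move →, go to C
C | abc_[_]_   read _ → write b, move ←, go to D
D | abc[_]b_   read _ → write b, move →, go to C
C | abcb[b]_   read b → write b, move →, go to H
H | abcbb[_]
M halts after 10 transitions.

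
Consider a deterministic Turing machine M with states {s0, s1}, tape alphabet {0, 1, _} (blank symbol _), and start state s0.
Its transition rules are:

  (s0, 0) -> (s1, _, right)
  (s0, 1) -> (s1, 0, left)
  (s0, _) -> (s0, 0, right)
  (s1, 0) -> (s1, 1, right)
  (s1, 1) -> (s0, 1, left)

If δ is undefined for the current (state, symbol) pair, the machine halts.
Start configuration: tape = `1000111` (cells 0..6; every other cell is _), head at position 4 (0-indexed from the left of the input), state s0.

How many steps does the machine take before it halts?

23

s0 | _1000[1]11   read 1 → write 0, move left, go to s1
s1 | _100[0]011   read 0 → write 1, move right, go to s1
s1 | _1001[0]11   read 0 → write 1, move right, go to s1
s1 | _10011[1]1   read 1 → write 1, move left, go to s0
s0 | _1001[1]11   read 1 → write 0, move left, go to s1
s1 | _100[1]011   read 1 → write 1, move left, go to s0
s0 | _10[0]1011   read 0 → write _, move right, go to s1
s1 | _10_[1]011   read 1 → write 1, move left, go to s0
s0 | _10[_]1011   read _ → write 0, move right, go to s0
s0 | _100[1]011   read 1 → write 0, move left, go to s1
s1 | _10[0]0011   read 0 → write 1, move right, go to s1
s1 | _101[0]011   read 0 → write 1, move right, go to s1
s1 | _1011[0]11   read 0 → write 1, move right, go to s1
s1 | _10111[1]1   read 1 → write 1, move left, go to s0
s0 | _1011[1]11   read 1 → write 0, move left, go to s1
s1 | _101[1]011   read 1 → write 1, move left, go to s0
s0 | _10[1]1011   read 1 → write 0, move left, go to s1
s1 | _1[0]01011   read 0 → write 1, move right, go to s1
s1 | _11[0]1011   read 0 → write 1, move right, go to s1
s1 | _111[1]011   read 1 → write 1, move left, go to s0
s0 | _11[1]1011   read 1 → write 0, move left, go to s1
s1 | _1[1]01011   read 1 → write 1, move left, go to s0
s0 | _[1]101011   read 1 → write 0, move left, go to s1
s1 | [_]0101011
M halts after 23 transitions.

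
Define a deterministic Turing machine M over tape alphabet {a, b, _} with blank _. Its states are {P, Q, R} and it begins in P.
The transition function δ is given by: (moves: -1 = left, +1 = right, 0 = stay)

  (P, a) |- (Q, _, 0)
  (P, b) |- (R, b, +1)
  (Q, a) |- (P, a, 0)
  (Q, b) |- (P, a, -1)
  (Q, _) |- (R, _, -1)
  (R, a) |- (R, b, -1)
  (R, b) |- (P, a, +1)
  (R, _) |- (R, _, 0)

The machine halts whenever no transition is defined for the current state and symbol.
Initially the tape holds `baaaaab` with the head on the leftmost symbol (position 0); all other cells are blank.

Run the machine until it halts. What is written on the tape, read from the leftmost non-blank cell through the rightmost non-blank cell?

aaaaaba

state=P head=0 tape=[b]aaaaab_   (P,b)→(R,b,+1)
state=R head=1 tape=b[a]aaaab_   (R,a)→(R,b,-1)
state=R head=0 tape=[b]baaaab_   (R,b)→(P,a,+1)
state=P head=1 tape=a[b]aaaab_   (P,b)→(R,b,+1)
state=R head=2 tape=ab[a]aaab_   (R,a)→(R,b,-1)
state=R head=1 tape=a[b]baaab_   (R,b)→(P,a,+1)
state=P head=2 tape=aa[b]aaab_   (P,b)→(R,b,+1)
state=R head=3 tape=aab[a]aab_   (R,a)→(R,b,-1)
state=R head=2 tape=aa[b]baab_   (R,b)→(P,a,+1)
state=P head=3 tape=aaa[b]aab_   (P,b)→(R,b,+1)
state=R head=4 tape=aaab[a]ab_   (R,a)→(R,b,-1)
state=R head=3 tape=aaa[b]bab_   (R,b)→(P,a,+1)
state=P head=4 tape=aaaa[b]ab_   (P,b)→(R,b,+1)
state=R head=5 tape=aaaab[a]b_   (R,a)→(R,b,-1)
state=R head=4 tape=aaaa[b]bb_   (R,b)→(P,a,+1)
state=P head=5 tape=aaaaa[b]b_   (P,b)→(R,b,+1)
state=R head=6 tape=aaaaab[b]_   (R,b)→(P,a,+1)
state=P head=7 tape=aaaaaba[_]
The non-blank tape span at halt is aaaaaba.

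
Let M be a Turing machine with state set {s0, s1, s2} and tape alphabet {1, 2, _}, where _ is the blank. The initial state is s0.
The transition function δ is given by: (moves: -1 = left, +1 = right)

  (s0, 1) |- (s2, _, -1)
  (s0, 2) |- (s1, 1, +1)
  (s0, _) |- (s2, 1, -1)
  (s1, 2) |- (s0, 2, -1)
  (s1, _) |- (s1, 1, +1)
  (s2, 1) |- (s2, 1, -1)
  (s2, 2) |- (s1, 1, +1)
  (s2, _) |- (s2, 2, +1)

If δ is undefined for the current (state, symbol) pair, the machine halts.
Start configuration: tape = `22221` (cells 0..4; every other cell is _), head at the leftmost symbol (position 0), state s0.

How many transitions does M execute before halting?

14

s0 | _[2]2221   read 2 → write 1, move +1, go to s1
s1 | _1[2]221   read 2 → write 2, move -1, go to s0
s0 | _[1]2221   read 1 → write _, move -1, go to s2
s2 | [_]_2221   read _ → write 2, move +1, go to s2
s2 | 2[_]2221   read _ → write 2, move +1, go to s2
s2 | 22[2]221   read 2 → write 1, move +1, go to s1
s1 | 221[2]21   read 2 → write 2, move -1, go to s0
s0 | 22[1]221   read 1 → write _, move -1, go to s2
s2 | 2[2]_221   read 2 → write 1, move +1, go to s1
s1 | 21[_]221   read _ → write 1, move +1, go to s1
s1 | 211[2]21   read 2 → write 2, move -1, go to s0
s0 | 21[1]221   read 1 → write _, move -1, go to s2
s2 | 2[1]_221   read 1 → write 1, move -1, go to s2
s2 | [2]1_221   read 2 → write 1, move +1, go to s1
s1 | 1[1]_221
M halts after 14 transitions.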